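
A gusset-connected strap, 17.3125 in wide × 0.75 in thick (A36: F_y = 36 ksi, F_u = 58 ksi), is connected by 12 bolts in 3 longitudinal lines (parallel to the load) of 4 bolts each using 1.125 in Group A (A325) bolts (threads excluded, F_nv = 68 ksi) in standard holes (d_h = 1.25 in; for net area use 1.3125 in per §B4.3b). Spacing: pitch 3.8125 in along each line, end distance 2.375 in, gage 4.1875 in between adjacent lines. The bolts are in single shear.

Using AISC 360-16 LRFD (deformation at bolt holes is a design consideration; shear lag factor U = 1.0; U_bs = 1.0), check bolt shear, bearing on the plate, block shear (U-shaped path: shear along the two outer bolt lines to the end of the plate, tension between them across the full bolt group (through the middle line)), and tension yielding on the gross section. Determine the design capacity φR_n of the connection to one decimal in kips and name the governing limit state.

420.7 kips (gross-section yield governs)

Bolt shear: A_b = π(1.125)²/4 = 0.99402 in². φR_n = 0.75 × 68 × 0.99402 × 12 × 1 = 608.3 kips.
Bearing (0.75 in plate, F_u = 58 ksi): end bolts L_c = 2.375 − 1.25/2 = 1.75, R_n = min(1.2×1.75×0.75×58, 2.4×1.125×0.75×58) = 91.35 kips/bolt; interior L_c = 3.8125 − 1.25 = 2.5625, R_n = 117.45 kips/bolt. φR_n = 0.75 × (3×91.35 + 9×117.45) = 998.3 kips.
Block shear: shear path 2×[2.375+3×3.8125] = 2×13.8125 in, A_gv = 20.719, A_nv = 2×(13.8125 − 3.5×1.3125)×0.75 = 13.828 in²; tension across gage: (8.375 − 2×1.3125)×0.75 = 4.3125 in². R_n = min(0.6×58×13.828, 0.6×36×20.719) + 1.0×58×4.3125 = min(481.21, 447.53) + 250.13 = 697.66 kips. φR_n = 0.75 × 697.66 = 523.2 kips.
Tension yield (gross): A_g = 17.3125×0.75 = 12.984 in². φR_n = 0.90 × 36 × 12.984 = 420.7 kips.
Governing: min(608.3, 998.3, 523.2, 420.7) = 420.7 kips → gross-section yield.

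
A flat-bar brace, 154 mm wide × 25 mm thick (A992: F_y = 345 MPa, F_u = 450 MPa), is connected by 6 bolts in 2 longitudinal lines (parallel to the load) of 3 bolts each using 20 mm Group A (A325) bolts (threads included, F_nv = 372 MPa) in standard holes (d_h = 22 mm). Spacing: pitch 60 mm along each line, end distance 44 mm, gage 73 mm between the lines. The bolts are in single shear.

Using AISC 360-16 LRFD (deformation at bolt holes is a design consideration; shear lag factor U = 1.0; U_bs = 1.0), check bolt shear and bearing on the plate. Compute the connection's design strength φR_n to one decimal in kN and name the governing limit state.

525.9 kN (bolt shear governs)

Bolt shear: A_b = π(20)²/4 = 314.16 mm². φR_n = 0.75 × 372 × 314.16 × 6 × 1 = 525.9 kN.
Bearing (25 mm plate, F_u = 450 MPa): end bolts L_c = 44 − 22/2 = 33, R_n = min(1.2×33×25×450, 2.4×20×25×450) = 445.5 kN/bolt; interior L_c = 60 − 22 = 38, R_n = 513 kN/bolt. φR_n = 0.75 × (2×445.5 + 4×513) = 2207.3 kN.
Governing: min(525.9, 2207.3) = 525.9 kN → bolt shear.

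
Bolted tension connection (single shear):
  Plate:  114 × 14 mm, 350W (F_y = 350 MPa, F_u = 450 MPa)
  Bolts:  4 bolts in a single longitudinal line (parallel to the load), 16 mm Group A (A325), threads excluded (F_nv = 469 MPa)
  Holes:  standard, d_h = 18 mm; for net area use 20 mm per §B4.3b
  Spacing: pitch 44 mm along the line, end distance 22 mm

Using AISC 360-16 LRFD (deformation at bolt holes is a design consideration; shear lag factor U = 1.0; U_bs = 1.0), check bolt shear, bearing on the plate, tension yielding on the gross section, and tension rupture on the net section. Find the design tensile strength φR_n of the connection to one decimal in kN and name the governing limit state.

282.9 kN (bolt shear governs)

Bolt shear: A_b = π(16)²/4 = 201.06 mm². φR_n = 0.75 × 469 × 201.06 × 4 × 1 = 282.9 kN.
Bearing (14 mm plate, F_u = 450 MPa): end bolts L_c = 22 − 18/2 = 13, R_n = min(1.2×13×14×450, 2.4×16×14×450) = 98.28 kN/bolt; interior L_c = 44 − 18 = 26, R_n = 196.56 kN/bolt. φR_n = 0.75 × (1×98.28 + 3×196.56) = 516.0 kN.
Tension yield (gross): A_g = 114×14 = 1596 mm². φR_n = 0.90 × 350 × 1596 = 502.7 kN.
Tension rupture (net): A_n = (114 − 1×20)×14 = 1316 mm² (U = 1.0, A_e = A_n). φR_n = 0.75 × 450 × 1316 = 444.2 kN.
Governing: min(282.9, 516.0, 502.7, 444.2) = 282.9 kN → bolt shear.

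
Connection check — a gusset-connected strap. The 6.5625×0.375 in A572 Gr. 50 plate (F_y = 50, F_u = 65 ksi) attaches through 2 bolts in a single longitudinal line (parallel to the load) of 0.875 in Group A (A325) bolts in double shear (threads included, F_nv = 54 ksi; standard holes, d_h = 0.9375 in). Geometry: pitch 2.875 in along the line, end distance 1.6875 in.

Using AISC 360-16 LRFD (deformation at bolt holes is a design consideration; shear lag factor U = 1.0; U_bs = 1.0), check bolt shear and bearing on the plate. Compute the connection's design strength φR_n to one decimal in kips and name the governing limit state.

65.1 kips (bearing governs)

Bolt shear: A_b = π(0.875)²/4 = 0.60132 in². φR_n = 0.75 × 54 × 0.60132 × 2 × 2 = 97.4 kips.
Bearing (0.375 in plate, F_u = 65 ksi): end bolts L_c = 1.6875 − 0.9375/2 = 1.21875, R_n = min(1.2×1.21875×0.375×65, 2.4×0.875×0.375×65) = 35.648 kips/bolt; interior L_c = 2.875 − 0.9375 = 1.9375, R_n = 51.188 kips/bolt. φR_n = 0.75 × (1×35.648 + 1×51.188) = 65.1 kips.
Governing: min(97.4, 65.1) = 65.1 kips → bearing.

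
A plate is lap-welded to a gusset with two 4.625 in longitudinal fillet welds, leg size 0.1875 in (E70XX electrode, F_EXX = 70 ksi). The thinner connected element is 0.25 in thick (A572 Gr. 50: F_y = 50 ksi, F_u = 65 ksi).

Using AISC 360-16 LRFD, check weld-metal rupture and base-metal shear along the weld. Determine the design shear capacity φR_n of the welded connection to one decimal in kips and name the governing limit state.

Weld metal: throat = 0.707×0.1875 = 0.13256 in, L = 2×4.625 = 9.25 in. φR_n = 0.75 × 0.6 × 70 × 0.13256 × 9.25 = 38.6 kips.
Base metal shear (0.25 in plate): yield φR_n = 1.0×0.6×50×0.25×9.25 = 69.4 kips; rupture φR_n = 0.75×0.6×65×0.25×9.25 = 67.6 kips; take 67.6 kips (rupture).
Governing: min(38.6, 67.6) = 38.6 kips → weld metal.

38.6 kips (weld metal governs)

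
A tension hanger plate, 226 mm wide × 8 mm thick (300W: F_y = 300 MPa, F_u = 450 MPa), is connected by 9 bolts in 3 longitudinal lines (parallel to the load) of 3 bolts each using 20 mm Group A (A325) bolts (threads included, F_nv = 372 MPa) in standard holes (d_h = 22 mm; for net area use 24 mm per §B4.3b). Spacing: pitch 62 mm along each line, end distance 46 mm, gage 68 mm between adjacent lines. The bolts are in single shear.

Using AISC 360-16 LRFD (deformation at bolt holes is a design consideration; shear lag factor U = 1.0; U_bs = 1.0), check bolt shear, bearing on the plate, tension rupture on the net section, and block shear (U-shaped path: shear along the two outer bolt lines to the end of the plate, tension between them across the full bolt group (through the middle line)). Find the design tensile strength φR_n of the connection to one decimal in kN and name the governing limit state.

415.8 kN (net-section rupture governs)

Bolt shear: A_b = π(20)²/4 = 314.16 mm². φR_n = 0.75 × 372 × 314.16 × 9 × 1 = 788.9 kN.
Bearing (8 mm plate, F_u = 450 MPa): end bolts L_c = 46 − 22/2 = 35, R_n = min(1.2×35×8×450, 2.4×20×8×450) = 151.2 kN/bolt; interior L_c = 62 − 22 = 40, R_n = 172.8 kN/bolt. φR_n = 0.75 × (3×151.2 + 6×172.8) = 1117.8 kN.
Tension rupture (net): A_n = (226 − 3×24)×8 = 1232 mm² (U = 1.0, A_e = A_n). φR_n = 0.75 × 450 × 1232 = 415.8 kN.
Block shear: shear path 2×[46+2×62] = 2×170 mm, A_gv = 2720, A_nv = 2×(170 − 2.5×24)×8 = 1760 mm²; tension across gage: (136 − 2×24)×8 = 704 mm². R_n = min(0.6×450×1760, 0.6×300×2720) + 1.0×450×704 = min(475.2, 489.6) + 316.8 = 792 kN. φR_n = 0.75 × 792 = 594.0 kN.
Governing: min(788.9, 1117.8, 415.8, 594.0) = 415.8 kN → net-section rupture.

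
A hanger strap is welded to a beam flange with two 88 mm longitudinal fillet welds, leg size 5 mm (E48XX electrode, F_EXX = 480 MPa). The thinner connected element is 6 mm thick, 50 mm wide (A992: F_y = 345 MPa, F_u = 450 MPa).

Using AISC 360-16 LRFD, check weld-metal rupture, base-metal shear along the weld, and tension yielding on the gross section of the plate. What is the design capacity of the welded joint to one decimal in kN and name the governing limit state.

Weld metal: throat = 0.707×5 = 3.535 mm, L = 2×88 = 176 mm. φR_n = 0.75 × 0.6 × 480 × 3.535 × 176 = 134.4 kN.
Base metal shear (6 mm plate): yield φR_n = 1.0×0.6×345×6×176 = 218.6 kN; rupture φR_n = 0.75×0.6×450×6×176 = 213.8 kN; take 213.8 kN (rupture).
Tension yield (gross): A_g = 50×6 = 300 mm². φR_n = 0.90 × 345 × 300 = 93.2 kN.
Governing: min(134.4, 213.8, 93.2) = 93.2 kN → gross-section yield.

93.2 kN (gross-section yield governs)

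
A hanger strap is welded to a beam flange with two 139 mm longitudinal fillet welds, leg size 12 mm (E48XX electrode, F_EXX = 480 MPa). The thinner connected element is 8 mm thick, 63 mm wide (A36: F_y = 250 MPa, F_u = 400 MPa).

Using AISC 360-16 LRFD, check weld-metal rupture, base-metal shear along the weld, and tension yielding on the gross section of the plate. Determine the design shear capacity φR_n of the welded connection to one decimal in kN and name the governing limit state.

113.4 kN (gross-section yield governs)

Weld metal: throat = 0.707×12 = 8.484 mm, L = 2×139 = 278 mm. φR_n = 0.75 × 0.6 × 480 × 8.484 × 278 = 509.4 kN.
Base metal shear (8 mm plate): yield φR_n = 1.0×0.6×250×8×278 = 333.6 kN; rupture φR_n = 0.75×0.6×400×8×278 = 400.3 kN; take 333.6 kN (yield).
Tension yield (gross): A_g = 63×8 = 504 mm². φR_n = 0.90 × 250 × 504 = 113.4 kN.
Governing: min(509.4, 333.6, 113.4) = 113.4 kN → gross-section yield.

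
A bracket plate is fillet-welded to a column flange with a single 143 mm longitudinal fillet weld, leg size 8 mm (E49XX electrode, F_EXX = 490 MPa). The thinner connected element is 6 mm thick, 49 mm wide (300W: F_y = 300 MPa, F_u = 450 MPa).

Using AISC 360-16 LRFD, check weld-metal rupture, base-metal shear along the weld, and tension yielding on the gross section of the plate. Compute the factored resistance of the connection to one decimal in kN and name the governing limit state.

79.4 kN (gross-section yield governs)

Weld metal: throat = 0.707×8 = 5.656 mm, L = 143 mm. φR_n = 0.75 × 0.6 × 490 × 5.656 × 143 = 178.3 kN.
Base metal shear (6 mm plate): yield φR_n = 1.0×0.6×300×6×143 = 154.4 kN; rupture φR_n = 0.75×0.6×450×6×143 = 173.7 kN; take 154.4 kN (yield).
Tension yield (gross): A_g = 49×6 = 294 mm². φR_n = 0.90 × 300 × 294 = 79.4 kN.
Governing: min(178.3, 154.4, 79.4) = 79.4 kN → gross-section yield.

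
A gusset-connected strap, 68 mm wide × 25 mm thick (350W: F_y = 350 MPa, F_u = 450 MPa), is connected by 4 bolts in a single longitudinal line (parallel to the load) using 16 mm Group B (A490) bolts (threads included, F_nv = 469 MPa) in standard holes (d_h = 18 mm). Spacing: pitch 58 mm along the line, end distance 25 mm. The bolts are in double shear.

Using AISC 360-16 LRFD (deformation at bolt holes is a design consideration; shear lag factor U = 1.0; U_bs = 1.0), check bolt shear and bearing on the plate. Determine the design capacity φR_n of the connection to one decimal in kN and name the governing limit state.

565.8 kN (bolt shear governs)

Bolt shear: A_b = π(16)²/4 = 201.06 mm². φR_n = 0.75 × 469 × 201.06 × 4 × 2 = 565.8 kN.
Bearing (25 mm plate, F_u = 450 MPa): end bolts L_c = 25 − 18/2 = 16, R_n = min(1.2×16×25×450, 2.4×16×25×450) = 216 kN/bolt; interior L_c = 58 − 18 = 40, R_n = 432 kN/bolt. φR_n = 0.75 × (1×216 + 3×432) = 1134.0 kN.
Governing: min(565.8, 1134.0) = 565.8 kN → bolt shear.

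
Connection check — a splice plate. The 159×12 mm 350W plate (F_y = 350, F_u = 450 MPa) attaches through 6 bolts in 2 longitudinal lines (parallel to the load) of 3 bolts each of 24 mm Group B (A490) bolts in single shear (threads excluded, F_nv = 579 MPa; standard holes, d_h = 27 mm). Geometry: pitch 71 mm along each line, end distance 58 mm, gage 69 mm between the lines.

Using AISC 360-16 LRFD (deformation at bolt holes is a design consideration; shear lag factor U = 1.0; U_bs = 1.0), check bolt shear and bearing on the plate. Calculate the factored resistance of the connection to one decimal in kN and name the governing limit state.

1178.7 kN (bolt shear governs)

Bolt shear: A_b = π(24)²/4 = 452.39 mm². φR_n = 0.75 × 579 × 452.39 × 6 × 1 = 1178.7 kN.
Bearing (12 mm plate, F_u = 450 MPa): end bolts L_c = 58 − 27/2 = 44.5, R_n = min(1.2×44.5×12×450, 2.4×24×12×450) = 288.36 kN/bolt; interior L_c = 71 − 27 = 44, R_n = 285.12 kN/bolt. φR_n = 0.75 × (2×288.36 + 4×285.12) = 1287.9 kN.
Governing: min(1178.7, 1287.9) = 1178.7 kN → bolt shear.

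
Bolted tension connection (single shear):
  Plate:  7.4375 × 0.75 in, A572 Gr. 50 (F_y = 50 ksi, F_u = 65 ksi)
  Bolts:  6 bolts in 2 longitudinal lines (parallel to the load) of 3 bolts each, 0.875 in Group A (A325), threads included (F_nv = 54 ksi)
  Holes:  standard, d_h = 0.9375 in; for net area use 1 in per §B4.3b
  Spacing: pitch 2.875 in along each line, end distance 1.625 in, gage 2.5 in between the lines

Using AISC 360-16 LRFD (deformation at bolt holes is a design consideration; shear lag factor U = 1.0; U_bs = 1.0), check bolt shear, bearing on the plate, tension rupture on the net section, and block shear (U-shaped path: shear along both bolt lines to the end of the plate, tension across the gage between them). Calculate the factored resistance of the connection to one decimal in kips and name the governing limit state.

Bolt shear: A_b = π(0.875)²/4 = 0.60132 in². φR_n = 0.75 × 54 × 0.60132 × 6 × 1 = 146.1 kips.
Bearing (0.75 in plate, F_u = 65 ksi): end bolts L_c = 1.625 − 0.9375/2 = 1.15625, R_n = min(1.2×1.15625×0.75×65, 2.4×0.875×0.75×65) = 67.641 kips/bolt; interior L_c = 2.875 − 0.9375 = 1.9375, R_n = 102.38 kips/bolt. φR_n = 0.75 × (2×67.641 + 4×102.38) = 408.6 kips.
Tension rupture (net): A_n = (7.4375 − 2×1)×0.75 = 4.0781 in² (U = 1.0, A_e = A_n). φR_n = 0.75 × 65 × 4.0781 = 198.8 kips.
Block shear: shear path 2×[1.625+2×2.875] = 2×7.375 in, A_gv = 11.063, A_nv = 2×(7.375 − 2.5×1)×0.75 = 7.3125 in²; tension across gage: (2.5 − 1×1)×0.75 = 1.125 in². R_n = min(0.6×65×7.3125, 0.6×50×11.063) + 1.0×65×1.125 = min(285.19, 331.89) + 73.125 = 358.32 kips. φR_n = 0.75 × 358.32 = 268.7 kips.
Governing: min(146.1, 408.6, 198.8, 268.7) = 146.1 kips → bolt shear.

146.1 kips (bolt shear governs)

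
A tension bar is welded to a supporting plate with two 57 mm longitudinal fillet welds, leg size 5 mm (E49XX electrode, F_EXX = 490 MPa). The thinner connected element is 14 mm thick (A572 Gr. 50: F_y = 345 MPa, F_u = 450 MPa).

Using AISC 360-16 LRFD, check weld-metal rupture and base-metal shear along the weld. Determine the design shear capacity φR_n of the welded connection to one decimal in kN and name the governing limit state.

88.9 kN (weld metal governs)

Weld metal: throat = 0.707×5 = 3.535 mm, L = 2×57 = 114 mm. φR_n = 0.75 × 0.6 × 490 × 3.535 × 114 = 88.9 kN.
Base metal shear (14 mm plate): yield φR_n = 1.0×0.6×345×14×114 = 330.4 kN; rupture φR_n = 0.75×0.6×450×14×114 = 323.2 kN; take 323.2 kN (rupture).
Governing: min(88.9, 323.2) = 88.9 kN → weld metal.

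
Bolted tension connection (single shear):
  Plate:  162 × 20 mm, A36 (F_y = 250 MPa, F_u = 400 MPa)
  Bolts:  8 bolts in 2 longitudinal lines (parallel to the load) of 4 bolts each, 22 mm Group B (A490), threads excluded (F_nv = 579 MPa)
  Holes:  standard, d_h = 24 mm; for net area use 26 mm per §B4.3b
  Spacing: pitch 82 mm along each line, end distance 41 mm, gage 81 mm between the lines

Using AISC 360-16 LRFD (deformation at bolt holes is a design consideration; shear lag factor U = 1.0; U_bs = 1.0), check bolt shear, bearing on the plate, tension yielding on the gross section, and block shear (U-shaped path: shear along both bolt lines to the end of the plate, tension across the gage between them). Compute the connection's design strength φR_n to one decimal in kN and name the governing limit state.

Bolt shear: A_b = π(22)²/4 = 380.13 mm². φR_n = 0.75 × 579 × 380.13 × 8 × 1 = 1320.6 kN.
Bearing (20 mm plate, F_u = 400 MPa): end bolts L_c = 41 − 24/2 = 29, R_n = min(1.2×29×20×400, 2.4×22×20×400) = 278.4 kN/bolt; interior L_c = 82 − 24 = 58, R_n = 422.4 kN/bolt. φR_n = 0.75 × (2×278.4 + 6×422.4) = 2318.4 kN.
Tension yield (gross): A_g = 162×20 = 3240 mm². φR_n = 0.90 × 250 × 3240 = 729.0 kN.
Block shear: shear path 2×[41+3×82] = 2×287 mm, A_gv = 11480, A_nv = 2×(287 − 3.5×26)×20 = 7840 mm²; tension across gage: (81 − 1×26)×20 = 1100 mm². R_n = min(0.6×400×7840, 0.6×250×11480) + 1.0×400×1100 = min(1881.6, 1722) + 440 = 2162 kN. φR_n = 0.75 × 2162 = 1621.5 kN.
Governing: min(1320.6, 2318.4, 729.0, 1621.5) = 729.0 kN → gross-section yield.

729.0 kN (gross-section yield governs)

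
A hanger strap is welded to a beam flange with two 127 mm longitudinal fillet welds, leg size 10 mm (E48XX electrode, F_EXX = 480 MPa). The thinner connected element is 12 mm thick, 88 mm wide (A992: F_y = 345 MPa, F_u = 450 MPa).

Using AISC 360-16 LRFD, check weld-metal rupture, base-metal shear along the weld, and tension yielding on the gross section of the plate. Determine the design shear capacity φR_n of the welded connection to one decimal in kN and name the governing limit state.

Weld metal: throat = 0.707×10 = 7.07 mm, L = 2×127 = 254 mm. φR_n = 0.75 × 0.6 × 480 × 7.07 × 254 = 387.9 kN.
Base metal shear (12 mm plate): yield φR_n = 1.0×0.6×345×12×254 = 630.9 kN; rupture φR_n = 0.75×0.6×450×12×254 = 617.2 kN; take 617.2 kN (rupture).
Tension yield (gross): A_g = 88×12 = 1056 mm². φR_n = 0.90 × 345 × 1056 = 327.9 kN.
Governing: min(387.9, 617.2, 327.9) = 327.9 kN → gross-section yield.

327.9 kN (gross-section yield governs)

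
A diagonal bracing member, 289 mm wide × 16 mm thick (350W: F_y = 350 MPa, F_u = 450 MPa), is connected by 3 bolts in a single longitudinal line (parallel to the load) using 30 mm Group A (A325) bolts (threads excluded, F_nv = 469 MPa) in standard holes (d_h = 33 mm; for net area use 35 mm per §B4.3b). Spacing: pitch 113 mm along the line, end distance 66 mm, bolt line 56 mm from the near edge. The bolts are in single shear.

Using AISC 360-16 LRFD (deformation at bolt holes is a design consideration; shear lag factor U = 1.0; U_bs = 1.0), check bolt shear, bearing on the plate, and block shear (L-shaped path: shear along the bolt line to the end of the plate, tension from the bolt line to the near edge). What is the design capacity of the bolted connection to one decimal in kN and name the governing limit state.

Bolt shear: A_b = π(30)²/4 = 706.86 mm². φR_n = 0.75 × 469 × 706.86 × 3 × 1 = 745.9 kN.
Bearing (16 mm plate, F_u = 450 MPa): end bolts L_c = 66 − 33/2 = 49.5, R_n = min(1.2×49.5×16×450, 2.4×30×16×450) = 427.68 kN/bolt; interior L_c = 113 − 33 = 80, R_n = 518.4 kN/bolt. φR_n = 0.75 × (1×427.68 + 2×518.4) = 1098.4 kN.
Block shear: shear path 1×[66+2×113] = 1×292 mm, A_gv = 4672, A_nv = 1×(292 − 2.5×35)×16 = 3272 mm²; tension to near edge: (56 − 0.5×35)×16 = 616 mm². R_n = min(0.6×450×3272, 0.6×350×4672) + 1.0×450×616 = min(883.44, 981.12) + 277.2 = 1160.6 kN. φR_n = 0.75 × 1160.6 = 870.5 kN.
Governing: min(745.9, 1098.4, 870.5) = 745.9 kN → bolt shear.

745.9 kN (bolt shear governs)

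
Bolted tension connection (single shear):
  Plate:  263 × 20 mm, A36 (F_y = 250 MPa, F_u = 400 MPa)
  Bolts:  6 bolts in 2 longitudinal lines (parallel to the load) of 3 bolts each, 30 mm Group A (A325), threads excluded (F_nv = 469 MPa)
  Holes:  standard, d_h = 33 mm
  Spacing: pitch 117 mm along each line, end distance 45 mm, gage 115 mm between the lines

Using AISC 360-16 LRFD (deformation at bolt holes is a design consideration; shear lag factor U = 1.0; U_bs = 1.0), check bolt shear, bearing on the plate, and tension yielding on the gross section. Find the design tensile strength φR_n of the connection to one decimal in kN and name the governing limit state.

Bolt shear: A_b = π(30)²/4 = 706.86 mm². φR_n = 0.75 × 469 × 706.86 × 6 × 1 = 1491.8 kN.
Bearing (20 mm plate, F_u = 400 MPa): end bolts L_c = 45 − 33/2 = 28.5, R_n = min(1.2×28.5×20×400, 2.4×30×20×400) = 273.6 kN/bolt; interior L_c = 117 − 33 = 84, R_n = 576 kN/bolt. φR_n = 0.75 × (2×273.6 + 4×576) = 2138.4 kN.
Tension yield (gross): A_g = 263×20 = 5260 mm². φR_n = 0.90 × 250 × 5260 = 1183.5 kN.
Governing: min(1491.8, 2138.4, 1183.5) = 1183.5 kN → gross-section yield.

1183.5 kN (gross-section yield governs)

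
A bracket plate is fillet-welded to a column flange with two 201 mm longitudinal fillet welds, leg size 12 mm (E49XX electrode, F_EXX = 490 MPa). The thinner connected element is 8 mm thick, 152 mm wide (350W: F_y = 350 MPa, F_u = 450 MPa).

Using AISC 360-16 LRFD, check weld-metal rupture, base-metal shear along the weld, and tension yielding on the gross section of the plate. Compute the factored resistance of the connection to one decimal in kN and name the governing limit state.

383.0 kN (gross-section yield governs)

Weld metal: throat = 0.707×12 = 8.484 mm, L = 2×201 = 402 mm. φR_n = 0.75 × 0.6 × 490 × 8.484 × 402 = 752.0 kN.
Base metal shear (8 mm plate): yield φR_n = 1.0×0.6×350×8×402 = 675.4 kN; rupture φR_n = 0.75×0.6×450×8×402 = 651.2 kN; take 651.2 kN (rupture).
Tension yield (gross): A_g = 152×8 = 1216 mm². φR_n = 0.90 × 350 × 1216 = 383.0 kN.
Governing: min(752.0, 651.2, 383.0) = 383.0 kN → gross-section yield.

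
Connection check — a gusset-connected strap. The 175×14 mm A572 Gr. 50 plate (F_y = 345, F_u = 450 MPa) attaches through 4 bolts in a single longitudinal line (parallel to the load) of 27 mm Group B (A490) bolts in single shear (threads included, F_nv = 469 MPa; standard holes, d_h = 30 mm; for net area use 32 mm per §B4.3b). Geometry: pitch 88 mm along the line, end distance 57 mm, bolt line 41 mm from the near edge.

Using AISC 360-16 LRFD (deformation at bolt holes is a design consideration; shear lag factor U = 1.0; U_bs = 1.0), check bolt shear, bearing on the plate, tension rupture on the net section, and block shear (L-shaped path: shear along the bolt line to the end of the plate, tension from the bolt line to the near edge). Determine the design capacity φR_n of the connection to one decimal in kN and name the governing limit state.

675.7 kN (net-section rupture governs)

Bolt shear: A_b = π(27)²/4 = 572.56 mm². φR_n = 0.75 × 469 × 572.56 × 4 × 1 = 805.6 kN.
Bearing (14 mm plate, F_u = 450 MPa): end bolts L_c = 57 − 30/2 = 42, R_n = min(1.2×42×14×450, 2.4×27×14×450) = 317.52 kN/bolt; interior L_c = 88 − 30 = 58, R_n = 408.24 kN/bolt. φR_n = 0.75 × (1×317.52 + 3×408.24) = 1156.7 kN.
Tension rupture (net): A_n = (175 − 1×32)×14 = 2002 mm² (U = 1.0, A_e = A_n). φR_n = 0.75 × 450 × 2002 = 675.7 kN.
Block shear: shear path 1×[57+3×88] = 1×321 mm, A_gv = 4494, A_nv = 1×(321 − 3.5×32)×14 = 2926 mm²; tension to near edge: (41 − 0.5×32)×14 = 350 mm². R_n = min(0.6×450×2926, 0.6×345×4494) + 1.0×450×350 = min(790.02, 930.26) + 157.5 = 947.52 kN. φR_n = 0.75 × 947.52 = 710.6 kN.
Governing: min(805.6, 1156.7, 675.7, 710.6) = 675.7 kN → net-section rupture.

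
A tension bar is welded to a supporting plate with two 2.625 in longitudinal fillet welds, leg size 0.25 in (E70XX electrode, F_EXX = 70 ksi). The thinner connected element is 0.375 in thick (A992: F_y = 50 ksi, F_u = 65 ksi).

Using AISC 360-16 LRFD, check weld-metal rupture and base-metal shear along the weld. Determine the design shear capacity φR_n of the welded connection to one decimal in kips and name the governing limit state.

29.2 kips (weld metal governs)

Weld metal: throat = 0.707×0.25 = 0.17675 in, L = 2×2.625 = 5.25 in. φR_n = 0.75 × 0.6 × 70 × 0.17675 × 5.25 = 29.2 kips.
Base metal shear (0.375 in plate): yield φR_n = 1.0×0.6×50×0.375×5.25 = 59.1 kips; rupture φR_n = 0.75×0.6×65×0.375×5.25 = 57.6 kips; take 57.6 kips (rupture).
Governing: min(29.2, 57.6) = 29.2 kips → weld metal.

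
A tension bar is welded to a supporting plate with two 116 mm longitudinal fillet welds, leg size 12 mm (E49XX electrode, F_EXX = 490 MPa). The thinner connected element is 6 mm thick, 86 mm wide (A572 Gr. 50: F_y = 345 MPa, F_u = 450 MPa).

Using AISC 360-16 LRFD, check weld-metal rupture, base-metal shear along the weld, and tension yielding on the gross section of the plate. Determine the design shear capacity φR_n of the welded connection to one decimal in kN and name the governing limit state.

Weld metal: throat = 0.707×12 = 8.484 mm, L = 2×116 = 232 mm. φR_n = 0.75 × 0.6 × 490 × 8.484 × 232 = 434.0 kN.
Base metal shear (6 mm plate): yield φR_n = 1.0×0.6×345×6×232 = 288.1 kN; rupture φR_n = 0.75×0.6×450×6×232 = 281.9 kN; take 281.9 kN (rupture).
Tension yield (gross): A_g = 86×6 = 516 mm². φR_n = 0.90 × 345 × 516 = 160.2 kN.
Governing: min(434.0, 281.9, 160.2) = 160.2 kN → gross-section yield.

160.2 kN (gross-section yield governs)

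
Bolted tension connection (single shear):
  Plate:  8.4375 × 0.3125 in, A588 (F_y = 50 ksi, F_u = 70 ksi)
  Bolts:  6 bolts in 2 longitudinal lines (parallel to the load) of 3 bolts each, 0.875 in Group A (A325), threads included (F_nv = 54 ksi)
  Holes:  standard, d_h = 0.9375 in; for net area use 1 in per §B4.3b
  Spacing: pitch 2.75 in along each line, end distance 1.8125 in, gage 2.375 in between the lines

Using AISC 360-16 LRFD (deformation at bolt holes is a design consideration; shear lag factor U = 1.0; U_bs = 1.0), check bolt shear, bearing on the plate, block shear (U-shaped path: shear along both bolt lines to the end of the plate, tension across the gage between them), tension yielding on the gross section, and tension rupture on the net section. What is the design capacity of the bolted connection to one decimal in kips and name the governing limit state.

Bolt shear: A_b = π(0.875)²/4 = 0.60132 in². φR_n = 0.75 × 54 × 0.60132 × 6 × 1 = 146.1 kips.
Bearing (0.3125 in plate, F_u = 70 ksi): end bolts L_c = 1.8125 − 0.9375/2 = 1.34375, R_n = min(1.2×1.34375×0.3125×70, 2.4×0.875×0.3125×70) = 35.273 kips/bolt; interior L_c = 2.75 − 0.9375 = 1.8125, R_n = 45.938 kips/bolt. φR_n = 0.75 × (2×35.273 + 4×45.938) = 190.7 kips.
Block shear: shear path 2×[1.8125+2×2.75] = 2×7.3125 in, A_gv = 4.5703, A_nv = 2×(7.3125 − 2.5×1)×0.3125 = 3.0078 in²; tension across gage: (2.375 − 1×1)×0.3125 = 0.42969 in². R_n = min(0.6×70×3.0078, 0.6×50×4.5703) + 1.0×70×0.42969 = min(126.33, 137.11) + 30.078 = 156.41 kips. φR_n = 0.75 × 156.41 = 117.3 kips.
Tension yield (gross): A_g = 8.4375×0.3125 = 2.6367 in². φR_n = 0.90 × 50 × 2.6367 = 118.7 kips.
Tension rupture (net): A_n = (8.4375 − 2×1)×0.3125 = 2.0117 in² (U = 1.0, A_e = A_n). φR_n = 0.75 × 70 × 2.0117 = 105.6 kips.
Governing: min(146.1, 190.7, 117.3, 118.7, 105.6) = 105.6 kips → net-section rupture.

105.6 kips (net-section rupture governs)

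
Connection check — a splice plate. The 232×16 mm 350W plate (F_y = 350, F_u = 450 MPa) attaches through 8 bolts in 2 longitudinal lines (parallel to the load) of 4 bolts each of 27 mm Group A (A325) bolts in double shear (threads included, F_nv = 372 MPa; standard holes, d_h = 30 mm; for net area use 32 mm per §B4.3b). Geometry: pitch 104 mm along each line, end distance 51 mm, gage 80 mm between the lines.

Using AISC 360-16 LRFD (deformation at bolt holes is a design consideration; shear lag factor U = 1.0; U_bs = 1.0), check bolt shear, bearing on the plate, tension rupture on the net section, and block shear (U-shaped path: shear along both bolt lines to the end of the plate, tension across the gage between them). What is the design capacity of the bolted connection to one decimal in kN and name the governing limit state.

Bolt shear: A_b = π(27)²/4 = 572.56 mm². φR_n = 0.75 × 372 × 572.56 × 8 × 2 = 2555.9 kN.
Bearing (16 mm plate, F_u = 450 MPa): end bolts L_c = 51 − 30/2 = 36, R_n = min(1.2×36×16×450, 2.4×27×16×450) = 311.04 kN/bolt; interior L_c = 104 − 30 = 74, R_n = 466.56 kN/bolt. φR_n = 0.75 × (2×311.04 + 6×466.56) = 2566.1 kN.
Tension rupture (net): A_n = (232 − 2×32)×16 = 2688 mm² (U = 1.0, A_e = A_n). φR_n = 0.75 × 450 × 2688 = 907.2 kN.
Block shear: shear path 2×[51+3×104] = 2×363 mm, A_gv = 11616, A_nv = 2×(363 − 3.5×32)×16 = 8032 mm²; tension across gage: (80 − 1×32)×16 = 768 mm². R_n = min(0.6×450×8032, 0.6×350×11616) + 1.0×450×768 = min(2168.6, 2439.4) + 345.6 = 2514.2 kN. φR_n = 0.75 × 2514.2 = 1885.7 kN.
Governing: min(2555.9, 2566.1, 907.2, 1885.7) = 907.2 kN → net-section rupture.

907.2 kN (net-section rupture governs)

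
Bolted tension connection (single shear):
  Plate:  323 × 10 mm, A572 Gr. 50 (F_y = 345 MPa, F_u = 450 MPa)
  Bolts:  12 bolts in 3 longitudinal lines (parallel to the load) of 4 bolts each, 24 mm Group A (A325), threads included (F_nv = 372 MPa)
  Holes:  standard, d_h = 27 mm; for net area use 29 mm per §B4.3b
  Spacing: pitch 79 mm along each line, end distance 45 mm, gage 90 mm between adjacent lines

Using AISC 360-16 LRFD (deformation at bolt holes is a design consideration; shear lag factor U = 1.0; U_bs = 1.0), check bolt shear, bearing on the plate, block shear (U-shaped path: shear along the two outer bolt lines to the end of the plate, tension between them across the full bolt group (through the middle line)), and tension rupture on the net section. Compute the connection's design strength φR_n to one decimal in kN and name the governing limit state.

Bolt shear: A_b = π(24)²/4 = 452.39 mm². φR_n = 0.75 × 372 × 452.39 × 12 × 1 = 1514.6 kN.
Bearing (10 mm plate, F_u = 450 MPa): end bolts L_c = 45 − 27/2 = 31.5, R_n = min(1.2×31.5×10×450, 2.4×24×10×450) = 170.1 kN/bolt; interior L_c = 79 − 27 = 52, R_n = 259.2 kN/bolt. φR_n = 0.75 × (3×170.1 + 9×259.2) = 2132.3 kN.
Block shear: shear path 2×[45+3×79] = 2×282 mm, A_gv = 5640, A_nv = 2×(282 − 3.5×29)×10 = 3610 mm²; tension across gage: (180 − 2×29)×10 = 1220 mm². R_n = min(0.6×450×3610, 0.6×345×5640) + 1.0×450×1220 = min(974.7, 1167.5) + 549 = 1523.7 kN. φR_n = 0.75 × 1523.7 = 1142.8 kN.
Tension rupture (net): A_n = (323 − 3×29)×10 = 2360 mm² (U = 1.0, A_e = A_n). φR_n = 0.75 × 450 × 2360 = 796.5 kN.
Governing: min(1514.6, 2132.3, 1142.8, 796.5) = 796.5 kN → net-section rupture.

796.5 kN (net-section rupture governs)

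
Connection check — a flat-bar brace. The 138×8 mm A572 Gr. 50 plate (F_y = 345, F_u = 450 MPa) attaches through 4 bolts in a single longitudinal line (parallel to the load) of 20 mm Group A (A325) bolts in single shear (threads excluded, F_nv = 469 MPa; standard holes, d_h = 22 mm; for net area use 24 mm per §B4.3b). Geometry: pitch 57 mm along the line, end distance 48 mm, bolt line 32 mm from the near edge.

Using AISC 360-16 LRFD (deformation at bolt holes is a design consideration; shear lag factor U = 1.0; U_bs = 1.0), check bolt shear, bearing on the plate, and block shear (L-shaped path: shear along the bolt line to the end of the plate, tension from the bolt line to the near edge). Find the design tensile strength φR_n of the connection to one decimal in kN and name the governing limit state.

Bolt shear: A_b = π(20)²/4 = 314.16 mm². φR_n = 0.75 × 469 × 314.16 × 4 × 1 = 442.0 kN.
Bearing (8 mm plate, F_u = 450 MPa): end bolts L_c = 48 − 22/2 = 37, R_n = min(1.2×37×8×450, 2.4×20×8×450) = 159.84 kN/bolt; interior L_c = 57 − 22 = 35, R_n = 151.2 kN/bolt. φR_n = 0.75 × (1×159.84 + 3×151.2) = 460.1 kN.
Block shear: shear path 1×[48+3×57] = 1×219 mm, A_gv = 1752, A_nv = 1×(219 − 3.5×24)×8 = 1080 mm²; tension to near edge: (32 − 0.5×24)×8 = 160 mm². R_n = min(0.6×450×1080, 0.6×345×1752) + 1.0×450×160 = min(291.6, 362.66) + 72 = 363.6 kN. φR_n = 0.75 × 363.6 = 272.7 kN.
Governing: min(442.0, 460.1, 272.7) = 272.7 kN → block shear.

272.7 kN (block shear governs)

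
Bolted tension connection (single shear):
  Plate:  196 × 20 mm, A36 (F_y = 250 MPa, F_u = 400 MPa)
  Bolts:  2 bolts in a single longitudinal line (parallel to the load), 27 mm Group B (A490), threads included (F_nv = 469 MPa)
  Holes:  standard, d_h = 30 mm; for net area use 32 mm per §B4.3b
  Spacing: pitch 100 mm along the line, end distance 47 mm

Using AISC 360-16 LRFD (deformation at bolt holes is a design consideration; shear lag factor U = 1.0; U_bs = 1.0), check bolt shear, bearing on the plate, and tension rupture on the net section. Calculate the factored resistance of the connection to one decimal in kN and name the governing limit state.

Bolt shear: A_b = π(27)²/4 = 572.56 mm². φR_n = 0.75 × 469 × 572.56 × 2 × 1 = 402.8 kN.
Bearing (20 mm plate, F_u = 400 MPa): end bolts L_c = 47 − 30/2 = 32, R_n = min(1.2×32×20×400, 2.4×27×20×400) = 307.2 kN/bolt; interior L_c = 100 − 30 = 70, R_n = 518.4 kN/bolt. φR_n = 0.75 × (1×307.2 + 1×518.4) = 619.2 kN.
Tension rupture (net): A_n = (196 − 1×32)×20 = 3280 mm² (U = 1.0, A_e = A_n). φR_n = 0.75 × 400 × 3280 = 984.0 kN.
Governing: min(402.8, 619.2, 984.0) = 402.8 kN → bolt shear.

402.8 kN (bolt shear governs)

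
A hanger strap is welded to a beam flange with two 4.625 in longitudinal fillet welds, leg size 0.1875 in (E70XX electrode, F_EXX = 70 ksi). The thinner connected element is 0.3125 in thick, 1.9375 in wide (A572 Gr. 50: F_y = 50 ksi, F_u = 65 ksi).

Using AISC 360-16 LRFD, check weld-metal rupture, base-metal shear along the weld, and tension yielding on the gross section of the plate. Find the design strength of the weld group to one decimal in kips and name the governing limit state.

27.2 kips (gross-section yield governs)

Weld metal: throat = 0.707×0.1875 = 0.13256 in, L = 2×4.625 = 9.25 in. φR_n = 0.75 × 0.6 × 70 × 0.13256 × 9.25 = 38.6 kips.
Base metal shear (0.3125 in plate): yield φR_n = 1.0×0.6×50×0.3125×9.25 = 86.7 kips; rupture φR_n = 0.75×0.6×65×0.3125×9.25 = 84.6 kips; take 84.6 kips (rupture).
Tension yield (gross): A_g = 1.9375×0.3125 = 0.60547 in². φR_n = 0.90 × 50 × 0.60547 = 27.2 kips.
Governing: min(38.6, 84.6, 27.2) = 27.2 kips → gross-section yield.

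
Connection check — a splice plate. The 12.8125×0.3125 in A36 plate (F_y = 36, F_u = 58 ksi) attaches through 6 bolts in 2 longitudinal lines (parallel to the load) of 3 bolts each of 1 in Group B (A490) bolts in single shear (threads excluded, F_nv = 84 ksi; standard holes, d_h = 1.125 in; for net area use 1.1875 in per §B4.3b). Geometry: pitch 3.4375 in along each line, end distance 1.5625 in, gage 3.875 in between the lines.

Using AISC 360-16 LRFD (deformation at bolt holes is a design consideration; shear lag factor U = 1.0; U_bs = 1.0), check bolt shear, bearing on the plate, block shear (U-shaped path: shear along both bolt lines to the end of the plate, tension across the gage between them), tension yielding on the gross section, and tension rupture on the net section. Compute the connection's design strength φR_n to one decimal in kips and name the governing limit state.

122.0 kips (block shear governs)

Bolt shear: A_b = π(1)²/4 = 0.7854 in². φR_n = 0.75 × 84 × 0.7854 × 6 × 1 = 296.9 kips.
Bearing (0.3125 in plate, F_u = 58 ksi): end bolts L_c = 1.5625 − 1.125/2 = 1, R_n = min(1.2×1×0.3125×58, 2.4×1×0.3125×58) = 21.75 kips/bolt; interior L_c = 3.4375 − 1.125 = 2.3125, R_n = 43.5 kips/bolt. φR_n = 0.75 × (2×21.75 + 4×43.5) = 163.1 kips.
Block shear: shear path 2×[1.5625+2×3.4375] = 2×8.4375 in, A_gv = 5.2734, A_nv = 2×(8.4375 − 2.5×1.1875)×0.3125 = 3.418 in²; tension across gage: (3.875 − 1×1.1875)×0.3125 = 0.83984 in². R_n = min(0.6×58×3.418, 0.6×36×5.2734) + 1.0×58×0.83984 = min(118.95, 113.91) + 48.711 = 162.62 kips. φR_n = 0.75 × 162.62 = 122.0 kips.
Tension yield (gross): A_g = 12.8125×0.3125 = 4.0039 in². φR_n = 0.90 × 36 × 4.0039 = 129.7 kips.
Tension rupture (net): A_n = (12.8125 − 2×1.1875)×0.3125 = 3.2617 in² (U = 1.0, A_e = A_n). φR_n = 0.75 × 58 × 3.2617 = 141.9 kips.
Governing: min(296.9, 163.1, 122.0, 129.7, 141.9) = 122.0 kips → block shear.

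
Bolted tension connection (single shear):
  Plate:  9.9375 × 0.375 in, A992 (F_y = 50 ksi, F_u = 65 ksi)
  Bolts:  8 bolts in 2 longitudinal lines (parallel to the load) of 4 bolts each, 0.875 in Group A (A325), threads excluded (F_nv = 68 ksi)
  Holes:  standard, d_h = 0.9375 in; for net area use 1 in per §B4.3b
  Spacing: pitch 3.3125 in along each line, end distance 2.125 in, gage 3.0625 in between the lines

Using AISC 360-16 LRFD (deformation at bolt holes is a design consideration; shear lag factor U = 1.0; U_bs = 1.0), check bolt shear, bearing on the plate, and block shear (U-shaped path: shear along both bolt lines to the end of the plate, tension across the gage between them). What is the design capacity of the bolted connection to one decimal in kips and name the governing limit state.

225.5 kips (block shear governs)

Bolt shear: A_b = π(0.875)²/4 = 0.60132 in². φR_n = 0.75 × 68 × 0.60132 × 8 × 1 = 245.3 kips.
Bearing (0.375 in plate, F_u = 65 ksi): end bolts L_c = 2.125 − 0.9375/2 = 1.65625, R_n = min(1.2×1.65625×0.375×65, 2.4×0.875×0.375×65) = 48.445 kips/bolt; interior L_c = 3.3125 − 0.9375 = 2.375, R_n = 51.188 kips/bolt. φR_n = 0.75 × (2×48.445 + 6×51.188) = 303.0 kips.
Block shear: shear path 2×[2.125+3×3.3125] = 2×12.0625 in, A_gv = 9.0469, A_nv = 2×(12.0625 − 3.5×1)×0.375 = 6.4219 in²; tension across gage: (3.0625 − 1×1)×0.375 = 0.77344 in². R_n = min(0.6×65×6.4219, 0.6×50×9.0469) + 1.0×65×0.77344 = min(250.45, 271.41) + 50.274 = 300.72 kips. φR_n = 0.75 × 300.72 = 225.5 kips.
Governing: min(245.3, 303.0, 225.5) = 225.5 kips → block shear.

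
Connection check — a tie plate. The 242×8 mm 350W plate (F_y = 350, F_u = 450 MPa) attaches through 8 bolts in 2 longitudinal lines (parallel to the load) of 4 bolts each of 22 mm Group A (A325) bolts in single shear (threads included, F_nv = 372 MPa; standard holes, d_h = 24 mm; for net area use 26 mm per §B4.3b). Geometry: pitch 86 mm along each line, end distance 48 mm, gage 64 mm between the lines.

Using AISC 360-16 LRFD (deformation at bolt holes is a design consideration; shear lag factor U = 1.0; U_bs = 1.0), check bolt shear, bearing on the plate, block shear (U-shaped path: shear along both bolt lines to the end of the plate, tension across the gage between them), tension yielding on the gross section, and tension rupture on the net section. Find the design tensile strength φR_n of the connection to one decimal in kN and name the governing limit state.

513.0 kN (net-section rupture governs)

Bolt shear: A_b = π(22)²/4 = 380.13 mm². φR_n = 0.75 × 372 × 380.13 × 8 × 1 = 848.5 kN.
Bearing (8 mm plate, F_u = 450 MPa): end bolts L_c = 48 − 24/2 = 36, R_n = min(1.2×36×8×450, 2.4×22×8×450) = 155.52 kN/bolt; interior L_c = 86 − 24 = 62, R_n = 190.08 kN/bolt. φR_n = 0.75 × (2×155.52 + 6×190.08) = 1088.6 kN.
Block shear: shear path 2×[48+3×86] = 2×306 mm, A_gv = 4896, A_nv = 2×(306 − 3.5×26)×8 = 3440 mm²; tension across gage: (64 − 1×26)×8 = 304 mm². R_n = min(0.6×450×3440, 0.6×350×4896) + 1.0×450×304 = min(928.8, 1028.2) + 136.8 = 1065.6 kN. φR_n = 0.75 × 1065.6 = 799.2 kN.
Tension yield (gross): A_g = 242×8 = 1936 mm². φR_n = 0.90 × 350 × 1936 = 609.8 kN.
Tension rupture (net): A_n = (242 − 2×26)×8 = 1520 mm² (U = 1.0, A_e = A_n). φR_n = 0.75 × 450 × 1520 = 513.0 kN.
Governing: min(848.5, 1088.6, 799.2, 609.8, 513.0) = 513.0 kN → net-section rupture.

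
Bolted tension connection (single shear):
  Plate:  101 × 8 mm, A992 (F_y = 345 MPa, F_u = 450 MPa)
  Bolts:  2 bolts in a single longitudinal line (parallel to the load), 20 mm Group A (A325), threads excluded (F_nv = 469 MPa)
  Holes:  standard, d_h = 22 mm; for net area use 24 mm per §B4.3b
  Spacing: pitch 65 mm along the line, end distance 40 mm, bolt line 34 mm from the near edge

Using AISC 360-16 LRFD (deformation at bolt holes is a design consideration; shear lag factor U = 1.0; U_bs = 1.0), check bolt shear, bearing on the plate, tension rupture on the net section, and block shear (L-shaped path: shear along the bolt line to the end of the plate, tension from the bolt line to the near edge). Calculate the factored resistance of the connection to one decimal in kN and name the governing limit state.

171.2 kN (block shear governs)

Bolt shear: A_b = π(20)²/4 = 314.16 mm². φR_n = 0.75 × 469 × 314.16 × 2 × 1 = 221.0 kN.
Bearing (8 mm plate, F_u = 450 MPa): end bolts L_c = 40 − 22/2 = 29, R_n = min(1.2×29×8×450, 2.4×20×8×450) = 125.28 kN/bolt; interior L_c = 65 − 22 = 43, R_n = 172.8 kN/bolt. φR_n = 0.75 × (1×125.28 + 1×172.8) = 223.6 kN.
Tension rupture (net): A_n = (101 − 1×24)×8 = 616 mm² (U = 1.0, A_e = A_n). φR_n = 0.75 × 450 × 616 = 207.9 kN.
Block shear: shear path 1×[40+1×65] = 1×105 mm, A_gv = 840, A_nv = 1×(105 − 1.5×24)×8 = 552 mm²; tension to near edge: (34 − 0.5×24)×8 = 176 mm². R_n = min(0.6×450×552, 0.6×345×840) + 1.0×450×176 = min(149.04, 173.88) + 79.2 = 228.24 kN. φR_n = 0.75 × 228.24 = 171.2 kN.
Governing: min(221.0, 223.6, 207.9, 171.2) = 171.2 kN → block shear.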